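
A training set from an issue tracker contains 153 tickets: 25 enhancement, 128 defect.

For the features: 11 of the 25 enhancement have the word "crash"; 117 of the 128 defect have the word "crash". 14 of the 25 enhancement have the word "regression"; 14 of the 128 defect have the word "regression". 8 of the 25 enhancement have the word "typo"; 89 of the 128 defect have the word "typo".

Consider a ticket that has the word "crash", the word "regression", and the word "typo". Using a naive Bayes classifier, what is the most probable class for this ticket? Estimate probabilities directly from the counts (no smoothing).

defect

enhancement: (25/153) × (11/25) × (14/25) × (8/25) ≈ 0.0128837
defect: (128/153) × (117/128) × (14/128) × (89/128) ≈ 0.0581557
Highest score → defect.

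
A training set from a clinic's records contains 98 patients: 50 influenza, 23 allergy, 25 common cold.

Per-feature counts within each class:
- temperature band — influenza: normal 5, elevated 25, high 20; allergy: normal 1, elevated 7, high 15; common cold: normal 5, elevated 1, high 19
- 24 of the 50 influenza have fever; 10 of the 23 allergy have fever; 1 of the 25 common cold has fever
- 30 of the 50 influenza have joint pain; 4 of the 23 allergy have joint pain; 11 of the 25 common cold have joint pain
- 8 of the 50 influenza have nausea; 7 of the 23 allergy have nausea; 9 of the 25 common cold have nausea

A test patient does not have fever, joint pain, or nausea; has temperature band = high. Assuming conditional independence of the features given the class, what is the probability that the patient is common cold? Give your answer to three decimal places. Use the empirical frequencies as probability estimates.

0.439

influenza: (50/98) × (20/50) × (26/50) × (20/50) × (42/50) ≈ 0.0356571
allergy: (23/98) × (15/23) × (13/23) × (19/23) × (16/23) ≈ 0.0497163
common cold: (25/98) × (19/25) × (24/25) × (14/25) × (16/25) ≈ 0.0667063
P(common cold | x) = 0.0667063 / 0.1520797 ≈ 0.439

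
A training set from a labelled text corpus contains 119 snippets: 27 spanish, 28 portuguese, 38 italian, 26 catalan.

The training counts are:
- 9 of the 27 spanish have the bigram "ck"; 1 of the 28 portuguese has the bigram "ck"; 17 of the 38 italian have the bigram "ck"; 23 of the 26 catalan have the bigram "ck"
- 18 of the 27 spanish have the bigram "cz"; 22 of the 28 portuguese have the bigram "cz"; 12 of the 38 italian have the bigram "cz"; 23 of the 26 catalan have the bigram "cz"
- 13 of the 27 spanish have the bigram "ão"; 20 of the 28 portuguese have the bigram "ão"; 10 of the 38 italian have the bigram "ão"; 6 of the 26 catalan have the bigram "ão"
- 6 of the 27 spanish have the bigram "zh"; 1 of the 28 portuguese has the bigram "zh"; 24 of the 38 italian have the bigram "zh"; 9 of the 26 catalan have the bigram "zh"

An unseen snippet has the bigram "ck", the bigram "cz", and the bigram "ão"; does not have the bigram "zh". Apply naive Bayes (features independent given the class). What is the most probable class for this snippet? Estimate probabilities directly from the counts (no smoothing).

spanish: (27/119) × (9/27) × (18/27) × (13/27) × (21/27) ≈ 0.0188816
portuguese: (28/119) × (1/28) × (22/28) × (20/28) × (27/28) ≈ 0.00454774
italian: (38/119) × (17/38) × (12/38) × (10/38) × (14/38) ≈ 0.00437382
catalan: (26/119) × (23/26) × (23/26) × (6/26) × (17/26) ≈ 0.0257982
Highest score → catalan.

catalan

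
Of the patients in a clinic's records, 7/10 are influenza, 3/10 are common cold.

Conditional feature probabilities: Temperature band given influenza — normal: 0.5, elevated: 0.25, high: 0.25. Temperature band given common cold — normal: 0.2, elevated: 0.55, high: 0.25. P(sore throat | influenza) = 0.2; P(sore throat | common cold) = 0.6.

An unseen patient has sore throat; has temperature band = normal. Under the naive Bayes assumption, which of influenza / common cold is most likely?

influenza

influenza: 0.7 × 0.5 × 0.2 = 0.07
common cold: 0.3 × 0.2 × 0.6 = 0.036
Highest score → influenza.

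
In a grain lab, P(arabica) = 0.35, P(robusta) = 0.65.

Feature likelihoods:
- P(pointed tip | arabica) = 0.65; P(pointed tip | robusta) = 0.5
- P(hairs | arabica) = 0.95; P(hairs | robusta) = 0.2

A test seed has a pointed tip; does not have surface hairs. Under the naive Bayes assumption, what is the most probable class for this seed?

robusta

arabica: 0.35 × 0.65 × (1−0.95) = 0.011375
robusta: 0.65 × 0.5 × (1−0.2) = 0.26
Highest score → robusta.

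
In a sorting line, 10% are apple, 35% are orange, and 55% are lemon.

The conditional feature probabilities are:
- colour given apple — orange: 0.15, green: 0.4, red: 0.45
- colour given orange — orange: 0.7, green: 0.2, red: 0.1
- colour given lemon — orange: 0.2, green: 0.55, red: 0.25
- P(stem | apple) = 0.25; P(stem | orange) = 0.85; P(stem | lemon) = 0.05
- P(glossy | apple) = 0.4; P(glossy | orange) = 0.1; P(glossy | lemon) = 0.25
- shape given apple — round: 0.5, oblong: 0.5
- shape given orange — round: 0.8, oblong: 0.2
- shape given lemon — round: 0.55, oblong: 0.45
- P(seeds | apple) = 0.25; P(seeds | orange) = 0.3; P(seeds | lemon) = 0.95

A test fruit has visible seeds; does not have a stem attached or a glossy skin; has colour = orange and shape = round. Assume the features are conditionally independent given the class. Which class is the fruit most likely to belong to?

lemon

apple: 0.1 × 0.15 × (1−0.25) × (1−0.4) × 0.5 × 0.25 = 0.00084375
orange: 0.35 × 0.7 × (1−0.85) × (1−0.1) × 0.8 × 0.3 = 0.007938
lemon: 0.55 × 0.2 × (1−0.05) × (1−0.25) × 0.55 × 0.95 = 0.0409509375
Highest score → lemon.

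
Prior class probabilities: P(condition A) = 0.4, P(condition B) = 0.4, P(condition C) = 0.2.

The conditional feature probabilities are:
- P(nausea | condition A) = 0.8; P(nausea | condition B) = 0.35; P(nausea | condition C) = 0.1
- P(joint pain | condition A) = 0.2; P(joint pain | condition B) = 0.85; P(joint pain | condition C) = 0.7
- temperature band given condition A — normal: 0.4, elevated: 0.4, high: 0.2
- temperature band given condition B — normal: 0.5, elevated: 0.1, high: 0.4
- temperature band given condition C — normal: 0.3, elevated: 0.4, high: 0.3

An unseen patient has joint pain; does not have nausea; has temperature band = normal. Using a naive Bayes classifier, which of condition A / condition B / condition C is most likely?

condition B

condition A: 0.4 × (1−0.8) × 0.2 × 0.4 = 0.0064
condition B: 0.4 × (1−0.35) × 0.85 × 0.5 = 0.1105
condition C: 0.2 × (1−0.1) × 0.7 × 0.3 = 0.0378
Highest score → condition B.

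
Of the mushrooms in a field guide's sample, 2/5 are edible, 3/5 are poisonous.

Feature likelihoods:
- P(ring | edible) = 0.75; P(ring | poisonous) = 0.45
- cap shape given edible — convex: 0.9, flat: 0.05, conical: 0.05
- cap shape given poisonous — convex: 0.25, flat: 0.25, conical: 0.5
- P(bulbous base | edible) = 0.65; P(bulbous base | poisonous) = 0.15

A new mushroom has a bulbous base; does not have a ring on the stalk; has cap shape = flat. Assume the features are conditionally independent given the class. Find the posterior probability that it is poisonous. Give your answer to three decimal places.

edible: 0.4 × (1−0.75) × 0.05 × 0.65 = 0.00325
poisonous: 0.6 × (1−0.45) × 0.25 × 0.15 = 0.012375
P(poisonous | x) = 0.012375 / 0.015625 ≈ 0.792

0.792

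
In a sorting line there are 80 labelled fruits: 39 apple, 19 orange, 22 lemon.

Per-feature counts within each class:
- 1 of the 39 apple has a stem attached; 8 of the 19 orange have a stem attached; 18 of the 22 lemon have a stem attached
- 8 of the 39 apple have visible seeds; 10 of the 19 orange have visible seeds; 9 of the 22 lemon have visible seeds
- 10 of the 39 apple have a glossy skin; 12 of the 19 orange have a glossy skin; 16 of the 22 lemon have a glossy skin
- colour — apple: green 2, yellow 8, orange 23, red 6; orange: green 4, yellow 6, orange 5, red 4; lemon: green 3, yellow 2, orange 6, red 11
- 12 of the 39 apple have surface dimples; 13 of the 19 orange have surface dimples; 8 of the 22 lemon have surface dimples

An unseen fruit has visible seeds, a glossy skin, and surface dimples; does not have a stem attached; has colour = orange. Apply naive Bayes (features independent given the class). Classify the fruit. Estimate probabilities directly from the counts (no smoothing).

orange

apple: (39/80) × (38/39) × (8/39) × (10/39) × (23/39) × (12/39) ≈ 0.00453351
orange: (19/80) × (11/19) × (10/19) × (12/19) × (5/19) × (13/19) ≈ 0.00822968
lemon: (22/80) × (4/22) × (9/22) × (16/22) × (6/22) × (8/22) ≈ 0.00147531
Highest score → orange.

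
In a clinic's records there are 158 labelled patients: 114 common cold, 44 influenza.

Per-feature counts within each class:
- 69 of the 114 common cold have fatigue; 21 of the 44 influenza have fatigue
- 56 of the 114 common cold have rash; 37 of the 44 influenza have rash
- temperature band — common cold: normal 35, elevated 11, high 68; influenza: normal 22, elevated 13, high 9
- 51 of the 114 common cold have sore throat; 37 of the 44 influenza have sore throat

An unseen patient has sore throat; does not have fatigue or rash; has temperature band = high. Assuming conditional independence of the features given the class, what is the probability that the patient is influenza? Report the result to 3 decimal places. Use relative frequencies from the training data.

common cold: (114/158) × (45/114) × (58/114) × (68/114) × (51/114) ≈ 0.0386677
influenza: (44/158) × (23/44) × (7/44) × (9/44) × (37/44) ≈ 0.00398341
P(influenza | x) = 0.00398341 / 0.04265111 ≈ 0.093

0.093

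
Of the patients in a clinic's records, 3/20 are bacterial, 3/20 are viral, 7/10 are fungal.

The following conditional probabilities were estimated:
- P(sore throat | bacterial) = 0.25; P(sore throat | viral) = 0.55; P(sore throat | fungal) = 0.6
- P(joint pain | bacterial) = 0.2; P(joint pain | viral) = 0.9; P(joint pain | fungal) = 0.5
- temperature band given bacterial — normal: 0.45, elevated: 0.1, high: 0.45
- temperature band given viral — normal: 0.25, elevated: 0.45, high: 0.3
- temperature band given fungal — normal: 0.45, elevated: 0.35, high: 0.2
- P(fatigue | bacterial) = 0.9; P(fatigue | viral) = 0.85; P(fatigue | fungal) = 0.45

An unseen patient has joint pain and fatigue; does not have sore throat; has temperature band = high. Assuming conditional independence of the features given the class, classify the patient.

viral

bacterial: 0.15 × (1−0.25) × 0.2 × 0.45 × 0.9 = 0.0091125
viral: 0.15 × (1−0.55) × 0.9 × 0.3 × 0.85 = 0.01549125
fungal: 0.7 × (1−0.6) × 0.5 × 0.2 × 0.45 = 0.0126
Highest score → viral.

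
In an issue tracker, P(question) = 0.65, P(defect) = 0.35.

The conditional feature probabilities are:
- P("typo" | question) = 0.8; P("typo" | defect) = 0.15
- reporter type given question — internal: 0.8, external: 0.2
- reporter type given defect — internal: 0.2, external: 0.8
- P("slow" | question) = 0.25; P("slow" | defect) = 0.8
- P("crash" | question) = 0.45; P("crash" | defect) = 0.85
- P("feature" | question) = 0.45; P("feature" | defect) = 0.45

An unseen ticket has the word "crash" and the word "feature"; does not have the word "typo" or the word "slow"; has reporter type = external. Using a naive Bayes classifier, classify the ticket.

defect

question: 0.65 × (1−0.8) × 0.2 × (1−0.25) × 0.45 × 0.45 = 0.00394875
defect: 0.35 × (1−0.15) × 0.8 × (1−0.8) × 0.85 × 0.45 = 0.018207
Highest score → defect.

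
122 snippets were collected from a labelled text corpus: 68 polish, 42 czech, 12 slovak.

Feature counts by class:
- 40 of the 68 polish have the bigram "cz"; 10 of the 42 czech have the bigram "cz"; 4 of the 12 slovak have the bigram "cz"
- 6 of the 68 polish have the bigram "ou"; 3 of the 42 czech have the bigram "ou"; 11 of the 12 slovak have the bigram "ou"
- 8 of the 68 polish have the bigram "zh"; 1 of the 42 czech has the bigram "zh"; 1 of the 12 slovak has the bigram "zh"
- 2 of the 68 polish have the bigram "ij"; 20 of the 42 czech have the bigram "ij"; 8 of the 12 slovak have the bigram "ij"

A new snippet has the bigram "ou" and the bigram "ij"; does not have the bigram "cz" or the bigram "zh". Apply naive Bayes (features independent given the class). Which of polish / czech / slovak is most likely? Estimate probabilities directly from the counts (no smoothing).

slovak

polish: (68/122) × (28/68) × (6/68) × (60/68) × (2/68) ≈ 0.000525538
czech: (42/122) × (32/42) × (3/42) × (41/42) × (20/42) ≈ 0.00870918
slovak: (12/122) × (8/12) × (11/12) × (11/12) × (8/12) ≈ 0.0367335
Highest score → slovak.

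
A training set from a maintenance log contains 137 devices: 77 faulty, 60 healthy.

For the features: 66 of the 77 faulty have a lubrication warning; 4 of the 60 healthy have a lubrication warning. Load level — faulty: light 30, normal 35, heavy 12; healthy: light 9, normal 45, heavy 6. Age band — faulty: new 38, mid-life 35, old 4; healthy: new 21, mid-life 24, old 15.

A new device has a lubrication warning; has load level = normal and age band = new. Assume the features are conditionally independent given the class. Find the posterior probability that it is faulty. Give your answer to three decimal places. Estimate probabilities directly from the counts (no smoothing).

faulty: (77/137) × (66/77) × (35/77) × (38/77) ≈ 0.108067
healthy: (60/137) × (4/60) × (45/60) × (21/60) ≈ 0.00766423
P(faulty | x) = 0.108067 / 0.11573123 ≈ 0.934

0.934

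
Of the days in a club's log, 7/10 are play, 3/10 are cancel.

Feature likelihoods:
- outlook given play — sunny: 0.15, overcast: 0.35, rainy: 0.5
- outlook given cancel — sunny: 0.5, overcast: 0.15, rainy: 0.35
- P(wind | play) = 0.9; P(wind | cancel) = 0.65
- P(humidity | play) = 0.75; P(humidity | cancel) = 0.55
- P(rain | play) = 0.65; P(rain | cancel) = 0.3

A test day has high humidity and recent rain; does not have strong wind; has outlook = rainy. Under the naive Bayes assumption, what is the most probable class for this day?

play

play: 0.7 × 0.5 × (1−0.9) × 0.75 × 0.65 = 0.0170625
cancel: 0.3 × 0.35 × (1−0.65) × 0.55 × 0.3 = 0.00606375
Highest score → play.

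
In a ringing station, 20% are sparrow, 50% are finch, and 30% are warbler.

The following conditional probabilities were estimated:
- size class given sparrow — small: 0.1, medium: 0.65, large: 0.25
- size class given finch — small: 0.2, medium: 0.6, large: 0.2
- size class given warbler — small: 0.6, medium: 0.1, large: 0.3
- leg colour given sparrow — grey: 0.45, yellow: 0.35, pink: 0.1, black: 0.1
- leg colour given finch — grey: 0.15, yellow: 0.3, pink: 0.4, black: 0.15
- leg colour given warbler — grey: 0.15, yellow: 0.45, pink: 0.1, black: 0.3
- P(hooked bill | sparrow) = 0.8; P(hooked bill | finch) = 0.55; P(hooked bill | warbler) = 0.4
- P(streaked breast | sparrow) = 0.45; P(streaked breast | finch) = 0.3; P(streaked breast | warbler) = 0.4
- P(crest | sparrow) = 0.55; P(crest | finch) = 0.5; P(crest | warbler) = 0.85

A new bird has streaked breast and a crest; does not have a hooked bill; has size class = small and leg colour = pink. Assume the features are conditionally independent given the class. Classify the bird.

sparrow: 0.2 × 0.1 × 0.1 × (1−0.8) × 0.45 × 0.55 = 0.000099
finch: 0.5 × 0.2 × 0.4 × (1−0.55) × 0.3 × 0.5 = 0.0027
warbler: 0.3 × 0.6 × 0.1 × (1−0.4) × 0.4 × 0.85 = 0.003672
Highest score → warbler.

warbler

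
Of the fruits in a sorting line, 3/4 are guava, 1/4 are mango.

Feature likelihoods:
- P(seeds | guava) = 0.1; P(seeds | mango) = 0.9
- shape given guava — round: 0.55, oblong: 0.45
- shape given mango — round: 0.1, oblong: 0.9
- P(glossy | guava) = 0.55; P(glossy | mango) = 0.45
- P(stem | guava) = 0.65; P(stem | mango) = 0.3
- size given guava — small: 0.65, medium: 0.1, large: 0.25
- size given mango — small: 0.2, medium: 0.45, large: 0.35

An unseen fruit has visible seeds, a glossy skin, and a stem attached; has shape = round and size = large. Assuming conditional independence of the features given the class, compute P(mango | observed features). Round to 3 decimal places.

0.224

guava: 0.75 × 0.1 × 0.55 × 0.55 × 0.65 × 0.25 = 0.00368671875
mango: 0.25 × 0.9 × 0.1 × 0.45 × 0.3 × 0.35 = 0.001063125
P(mango | x) = 0.001063125 / 0.00474984375 ≈ 0.224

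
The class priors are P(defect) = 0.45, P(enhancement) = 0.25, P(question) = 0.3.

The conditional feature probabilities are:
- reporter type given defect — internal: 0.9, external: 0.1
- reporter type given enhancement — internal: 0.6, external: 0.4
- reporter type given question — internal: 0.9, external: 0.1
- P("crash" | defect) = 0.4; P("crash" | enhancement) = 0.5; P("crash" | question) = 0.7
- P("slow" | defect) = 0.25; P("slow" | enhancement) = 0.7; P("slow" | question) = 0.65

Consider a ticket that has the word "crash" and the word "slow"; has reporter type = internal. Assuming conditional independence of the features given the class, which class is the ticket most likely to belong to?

defect: 0.45 × 0.9 × 0.4 × 0.25 = 0.0405
enhancement: 0.25 × 0.6 × 0.5 × 0.7 = 0.0525
question: 0.3 × 0.9 × 0.7 × 0.65 = 0.12285
Highest score → question.

question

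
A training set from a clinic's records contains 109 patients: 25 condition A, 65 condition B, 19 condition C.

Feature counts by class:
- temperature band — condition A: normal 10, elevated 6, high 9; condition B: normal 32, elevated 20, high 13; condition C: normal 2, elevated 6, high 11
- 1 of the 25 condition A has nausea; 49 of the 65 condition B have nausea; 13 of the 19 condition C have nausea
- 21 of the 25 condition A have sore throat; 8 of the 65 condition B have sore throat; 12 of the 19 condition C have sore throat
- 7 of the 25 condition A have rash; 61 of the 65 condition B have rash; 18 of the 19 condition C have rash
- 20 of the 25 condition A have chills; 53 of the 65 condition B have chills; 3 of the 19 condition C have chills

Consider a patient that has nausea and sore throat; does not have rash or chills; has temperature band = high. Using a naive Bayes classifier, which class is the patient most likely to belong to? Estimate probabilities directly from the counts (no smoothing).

condition C

condition A: (25/109) × (9/25) × (1/25) × (21/25) × (18/25) × (5/25) ≈ 0.000399501
condition B: (65/109) × (13/65) × (49/65) × (8/65) × (4/65) × (12/65) ≈ 0.000125716
condition C: (19/109) × (11/19) × (13/19) × (12/19) × (1/19) × (16/19) ≈ 0.00193284
Highest score → condition C.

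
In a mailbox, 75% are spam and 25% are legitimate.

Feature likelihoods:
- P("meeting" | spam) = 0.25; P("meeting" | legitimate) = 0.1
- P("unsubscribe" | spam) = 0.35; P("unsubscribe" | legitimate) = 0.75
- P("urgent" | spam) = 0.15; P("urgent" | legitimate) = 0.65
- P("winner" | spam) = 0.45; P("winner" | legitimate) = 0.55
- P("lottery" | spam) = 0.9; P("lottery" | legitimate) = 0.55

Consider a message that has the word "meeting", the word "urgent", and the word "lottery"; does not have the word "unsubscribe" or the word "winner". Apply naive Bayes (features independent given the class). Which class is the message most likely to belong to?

spam: 0.75 × 0.25 × (1−0.35) × 0.15 × (1−0.45) × 0.9 = 0.00904921875
legitimate: 0.25 × 0.1 × (1−0.75) × 0.65 × (1−0.55) × 0.55 = 0.00100546875
Highest score → spam.

spam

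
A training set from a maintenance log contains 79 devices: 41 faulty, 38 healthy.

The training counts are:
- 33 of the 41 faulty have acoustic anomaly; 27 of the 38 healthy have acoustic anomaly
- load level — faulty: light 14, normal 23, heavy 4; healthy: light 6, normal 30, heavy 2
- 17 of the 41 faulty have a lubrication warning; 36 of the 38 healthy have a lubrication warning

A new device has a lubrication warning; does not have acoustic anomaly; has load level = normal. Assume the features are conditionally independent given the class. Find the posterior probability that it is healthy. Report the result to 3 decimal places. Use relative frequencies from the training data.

faulty: (41/79) × (8/41) × (23/41) × (17/41) ≈ 0.0235544
healthy: (38/79) × (11/38) × (30/38) × (36/38) ≈ 0.104141
P(healthy | x) = 0.104141 / 0.1276954 ≈ 0.816

0.816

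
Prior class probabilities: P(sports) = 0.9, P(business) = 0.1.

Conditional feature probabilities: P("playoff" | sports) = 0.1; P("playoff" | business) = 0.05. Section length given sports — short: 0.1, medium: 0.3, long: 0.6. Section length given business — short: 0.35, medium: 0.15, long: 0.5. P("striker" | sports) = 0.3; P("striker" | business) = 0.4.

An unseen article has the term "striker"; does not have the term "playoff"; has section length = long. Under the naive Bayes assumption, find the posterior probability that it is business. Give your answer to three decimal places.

0.115

sports: 0.9 × (1−0.1) × 0.6 × 0.3 = 0.1458
business: 0.1 × (1−0.05) × 0.5 × 0.4 = 0.019
P(business | x) = 0.019 / 0.1648 ≈ 0.115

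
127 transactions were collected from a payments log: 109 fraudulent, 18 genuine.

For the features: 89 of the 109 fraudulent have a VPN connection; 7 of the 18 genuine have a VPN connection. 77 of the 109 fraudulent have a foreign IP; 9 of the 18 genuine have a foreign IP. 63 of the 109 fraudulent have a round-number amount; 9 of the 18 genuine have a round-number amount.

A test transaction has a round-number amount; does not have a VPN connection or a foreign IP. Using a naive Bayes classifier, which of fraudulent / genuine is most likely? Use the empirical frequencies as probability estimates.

fraudulent

fraudulent: (109/127) × (20/109) × (32/109) × (63/109) ≈ 0.0267217
genuine: (18/127) × (11/18) × (9/18) × (9/18) ≈ 0.0216535
Highest score → fraudulent.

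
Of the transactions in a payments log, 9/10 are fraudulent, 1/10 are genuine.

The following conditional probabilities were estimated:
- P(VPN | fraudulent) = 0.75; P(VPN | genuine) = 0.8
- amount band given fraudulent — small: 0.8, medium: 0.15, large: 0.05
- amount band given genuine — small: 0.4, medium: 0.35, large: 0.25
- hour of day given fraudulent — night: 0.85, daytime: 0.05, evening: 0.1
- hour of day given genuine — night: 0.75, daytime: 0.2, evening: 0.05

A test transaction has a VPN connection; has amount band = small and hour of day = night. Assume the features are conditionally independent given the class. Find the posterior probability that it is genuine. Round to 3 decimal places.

0.050

fraudulent: 0.9 × 0.75 × 0.8 × 0.85 = 0.459
genuine: 0.1 × 0.8 × 0.4 × 0.75 = 0.024
P(genuine | x) = 0.024 / 0.483 ≈ 0.050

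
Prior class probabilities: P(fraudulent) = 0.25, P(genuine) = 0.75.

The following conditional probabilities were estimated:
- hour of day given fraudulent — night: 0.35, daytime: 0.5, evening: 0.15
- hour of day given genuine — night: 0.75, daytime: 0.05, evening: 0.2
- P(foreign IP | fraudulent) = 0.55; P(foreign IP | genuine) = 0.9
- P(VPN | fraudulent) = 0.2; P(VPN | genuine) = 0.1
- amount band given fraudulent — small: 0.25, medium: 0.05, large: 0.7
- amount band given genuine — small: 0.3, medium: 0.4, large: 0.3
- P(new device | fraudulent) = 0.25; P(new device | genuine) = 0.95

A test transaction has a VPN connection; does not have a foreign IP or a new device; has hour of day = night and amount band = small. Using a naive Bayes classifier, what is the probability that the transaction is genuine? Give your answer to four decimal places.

fraudulent: 0.25 × 0.35 × (1−0.55) × 0.2 × 0.25 × (1−0.25) = 0.0014765625
genuine: 0.75 × 0.75 × (1−0.9) × 0.1 × 0.3 × (1−0.95) = 0.000084375
P(genuine | x) = 0.000084375 / 0.0015609375 ≈ 0.0541

0.0541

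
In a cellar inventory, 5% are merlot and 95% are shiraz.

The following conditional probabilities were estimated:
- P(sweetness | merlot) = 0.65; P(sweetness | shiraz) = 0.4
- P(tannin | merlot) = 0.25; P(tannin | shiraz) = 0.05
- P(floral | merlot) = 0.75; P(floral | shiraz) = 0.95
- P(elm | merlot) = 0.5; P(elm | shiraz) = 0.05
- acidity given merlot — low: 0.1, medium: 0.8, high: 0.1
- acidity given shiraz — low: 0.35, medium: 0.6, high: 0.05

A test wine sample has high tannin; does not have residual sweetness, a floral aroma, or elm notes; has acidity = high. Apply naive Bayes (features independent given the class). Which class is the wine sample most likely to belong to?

merlot: 0.05 × (1−0.65) × 0.25 × (1−0.75) × (1−0.5) × 0.1 = 0.0000546875
shiraz: 0.95 × (1−0.4) × 0.05 × (1−0.95) × (1−0.05) × 0.05 = 0.0000676875
Highest score → shiraz.

shiraz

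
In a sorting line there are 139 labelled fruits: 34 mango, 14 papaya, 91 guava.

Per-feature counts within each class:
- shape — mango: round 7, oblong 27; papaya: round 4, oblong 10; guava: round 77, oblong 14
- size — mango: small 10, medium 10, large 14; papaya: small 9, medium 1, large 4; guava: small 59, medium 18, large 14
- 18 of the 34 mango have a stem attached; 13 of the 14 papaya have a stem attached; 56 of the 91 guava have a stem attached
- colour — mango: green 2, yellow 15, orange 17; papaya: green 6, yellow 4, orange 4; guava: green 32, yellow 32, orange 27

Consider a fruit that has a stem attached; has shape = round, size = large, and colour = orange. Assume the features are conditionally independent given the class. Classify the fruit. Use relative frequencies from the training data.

mango: (34/139) × (7/34) × (14/34) × (18/34) × (17/34) ≈ 0.00548903
papaya: (14/139) × (4/14) × (4/14) × (13/14) × (4/14) ≈ 0.00218135
guava: (91/139) × (77/91) × (14/91) × (56/91) × (27/91) ≈ 0.0155608
Highest score → guava.

guava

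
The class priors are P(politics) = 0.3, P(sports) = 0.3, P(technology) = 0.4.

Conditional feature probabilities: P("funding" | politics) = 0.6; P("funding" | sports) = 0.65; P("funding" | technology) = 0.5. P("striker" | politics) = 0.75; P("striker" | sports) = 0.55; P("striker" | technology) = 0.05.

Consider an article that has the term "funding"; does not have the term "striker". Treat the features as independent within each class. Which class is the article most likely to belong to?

technology

politics: 0.3 × 0.6 × (1−0.75) = 0.045
sports: 0.3 × 0.65 × (1−0.55) = 0.08775
technology: 0.4 × 0.5 × (1−0.05) = 0.19
Highest score → technology.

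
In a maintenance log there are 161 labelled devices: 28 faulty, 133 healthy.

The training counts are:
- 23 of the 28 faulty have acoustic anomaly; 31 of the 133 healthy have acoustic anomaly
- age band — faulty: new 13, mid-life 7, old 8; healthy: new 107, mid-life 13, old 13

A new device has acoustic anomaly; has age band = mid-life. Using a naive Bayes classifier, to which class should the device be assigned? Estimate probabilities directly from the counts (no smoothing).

faulty

faulty: (28/161) × (23/28) × (7/28) ≈ 0.0357143
healthy: (133/161) × (31/133) × (13/133) ≈ 0.0188203
Highest score → faulty.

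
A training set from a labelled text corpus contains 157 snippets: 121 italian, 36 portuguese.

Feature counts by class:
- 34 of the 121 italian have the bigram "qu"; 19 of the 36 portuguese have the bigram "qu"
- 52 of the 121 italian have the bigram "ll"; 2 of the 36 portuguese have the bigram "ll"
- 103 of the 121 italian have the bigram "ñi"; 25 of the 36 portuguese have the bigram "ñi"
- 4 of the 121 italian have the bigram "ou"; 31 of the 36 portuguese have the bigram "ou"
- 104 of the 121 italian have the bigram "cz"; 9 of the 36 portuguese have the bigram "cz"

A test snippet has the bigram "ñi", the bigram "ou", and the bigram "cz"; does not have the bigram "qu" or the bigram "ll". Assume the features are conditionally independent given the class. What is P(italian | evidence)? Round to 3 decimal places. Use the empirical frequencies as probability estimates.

italian: (121/157) × (87/121) × (69/121) × (103/121) × (4/121) × (104/121) ≈ 0.00764289
portuguese: (36/157) × (17/36) × (34/36) × (25/36) × (31/36) × (9/36) ≈ 0.0152884
P(italian | x) = 0.00764289 / 0.02293129 ≈ 0.333

0.333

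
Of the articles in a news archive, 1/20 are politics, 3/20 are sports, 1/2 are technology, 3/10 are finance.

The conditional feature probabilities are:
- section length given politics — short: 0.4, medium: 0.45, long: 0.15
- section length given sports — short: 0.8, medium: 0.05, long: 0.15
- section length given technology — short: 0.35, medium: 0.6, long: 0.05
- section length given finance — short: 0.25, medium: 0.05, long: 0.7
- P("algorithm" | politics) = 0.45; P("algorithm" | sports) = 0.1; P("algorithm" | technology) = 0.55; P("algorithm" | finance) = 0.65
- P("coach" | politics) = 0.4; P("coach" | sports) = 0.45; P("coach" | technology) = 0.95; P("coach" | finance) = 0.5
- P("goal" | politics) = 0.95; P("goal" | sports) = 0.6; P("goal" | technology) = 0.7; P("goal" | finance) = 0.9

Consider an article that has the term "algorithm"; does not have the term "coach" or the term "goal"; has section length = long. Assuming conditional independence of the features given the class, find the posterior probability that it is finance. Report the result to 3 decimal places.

0.895

politics: 0.05 × 0.15 × 0.45 × (1−0.4) × (1−0.95) = 0.00010125
sports: 0.15 × 0.15 × 0.1 × (1−0.45) × (1−0.6) = 0.000495
technology: 0.5 × 0.05 × 0.55 × (1−0.95) × (1−0.7) = 0.00020625
finance: 0.3 × 0.7 × 0.65 × (1−0.5) × (1−0.9) = 0.006825
P(finance | x) = 0.006825 / 0.0076275 ≈ 0.895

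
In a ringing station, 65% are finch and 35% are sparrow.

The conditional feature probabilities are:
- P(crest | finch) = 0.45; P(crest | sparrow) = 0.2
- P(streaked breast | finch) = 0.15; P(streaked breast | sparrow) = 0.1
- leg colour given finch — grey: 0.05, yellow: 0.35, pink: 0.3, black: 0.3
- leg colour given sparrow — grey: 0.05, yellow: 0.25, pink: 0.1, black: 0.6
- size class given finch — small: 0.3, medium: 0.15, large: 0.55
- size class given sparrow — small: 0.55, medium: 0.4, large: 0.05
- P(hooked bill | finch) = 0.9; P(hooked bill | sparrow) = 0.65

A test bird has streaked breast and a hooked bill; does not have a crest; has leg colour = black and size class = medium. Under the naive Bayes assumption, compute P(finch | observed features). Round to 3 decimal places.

0.332

finch: 0.65 × (1−0.45) × 0.15 × 0.3 × 0.15 × 0.9 = 0.0021718125
sparrow: 0.35 × (1−0.2) × 0.1 × 0.6 × 0.4 × 0.65 = 0.004368
P(finch | x) = 0.0021718125 / 0.0065398125 ≈ 0.332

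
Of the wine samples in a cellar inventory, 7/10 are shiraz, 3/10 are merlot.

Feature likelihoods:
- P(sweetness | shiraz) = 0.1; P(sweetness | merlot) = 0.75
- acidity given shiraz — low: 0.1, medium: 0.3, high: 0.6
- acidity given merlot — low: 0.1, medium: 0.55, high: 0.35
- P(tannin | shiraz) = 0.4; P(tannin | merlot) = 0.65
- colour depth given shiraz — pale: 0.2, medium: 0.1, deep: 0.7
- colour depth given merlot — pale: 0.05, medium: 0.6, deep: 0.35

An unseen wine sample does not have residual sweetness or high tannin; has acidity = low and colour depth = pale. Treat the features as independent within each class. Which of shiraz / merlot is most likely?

shiraz: 0.7 × (1−0.1) × 0.1 × (1−0.4) × 0.2 = 0.00756
merlot: 0.3 × (1−0.75) × 0.1 × (1−0.65) × 0.05 = 0.00013125
Highest score → shiraz.

shiraz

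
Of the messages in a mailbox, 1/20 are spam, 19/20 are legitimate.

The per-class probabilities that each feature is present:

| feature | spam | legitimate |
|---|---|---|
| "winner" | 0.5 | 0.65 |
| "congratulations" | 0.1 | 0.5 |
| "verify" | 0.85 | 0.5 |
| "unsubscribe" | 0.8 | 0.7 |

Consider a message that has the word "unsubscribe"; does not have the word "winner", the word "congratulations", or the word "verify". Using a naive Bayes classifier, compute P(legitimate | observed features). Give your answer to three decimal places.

spam: 0.05 × (1−0.5) × (1−0.1) × (1−0.85) × 0.8 = 0.0027
legitimate: 0.95 × (1−0.65) × (1−0.5) × (1−0.5) × 0.7 = 0.0581875
P(legitimate | x) = 0.0581875 / 0.0608875 ≈ 0.956

0.956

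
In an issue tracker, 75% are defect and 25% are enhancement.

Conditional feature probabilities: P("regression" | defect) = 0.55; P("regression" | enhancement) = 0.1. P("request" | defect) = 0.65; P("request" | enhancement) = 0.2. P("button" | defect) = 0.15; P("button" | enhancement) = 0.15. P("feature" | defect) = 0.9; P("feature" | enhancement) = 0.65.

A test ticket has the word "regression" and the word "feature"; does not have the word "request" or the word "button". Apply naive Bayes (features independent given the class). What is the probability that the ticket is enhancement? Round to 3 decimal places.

0.091

defect: 0.75 × 0.55 × (1−0.65) × (1−0.15) × 0.9 = 0.110446875
enhancement: 0.25 × 0.1 × (1−0.2) × (1−0.15) × 0.65 = 0.01105
P(enhancement | x) = 0.01105 / 0.121496875 ≈ 0.091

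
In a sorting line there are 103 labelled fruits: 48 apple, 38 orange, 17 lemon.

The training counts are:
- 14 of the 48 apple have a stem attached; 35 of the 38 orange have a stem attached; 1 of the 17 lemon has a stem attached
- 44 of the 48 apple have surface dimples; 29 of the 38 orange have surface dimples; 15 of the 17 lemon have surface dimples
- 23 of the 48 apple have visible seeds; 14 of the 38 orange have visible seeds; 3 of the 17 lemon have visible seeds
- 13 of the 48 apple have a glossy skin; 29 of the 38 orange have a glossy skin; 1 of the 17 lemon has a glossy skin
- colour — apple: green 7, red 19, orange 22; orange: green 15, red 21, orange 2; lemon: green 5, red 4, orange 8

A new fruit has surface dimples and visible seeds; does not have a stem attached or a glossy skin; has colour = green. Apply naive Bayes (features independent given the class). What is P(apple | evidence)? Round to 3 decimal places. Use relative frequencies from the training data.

0.674

apple: (48/103) × (34/48) × (44/48) × (23/48) × (35/48) × (7/48) ≈ 0.0154178
orange: (38/103) × (3/38) × (29/38) × (14/38) × (9/38) × (15/38) ≈ 0.000765613
lemon: (17/103) × (16/17) × (15/17) × (3/17) × (16/17) × (5/17) ≈ 0.0066956
P(apple | x) = 0.0154178 / 0.022879013 ≈ 0.674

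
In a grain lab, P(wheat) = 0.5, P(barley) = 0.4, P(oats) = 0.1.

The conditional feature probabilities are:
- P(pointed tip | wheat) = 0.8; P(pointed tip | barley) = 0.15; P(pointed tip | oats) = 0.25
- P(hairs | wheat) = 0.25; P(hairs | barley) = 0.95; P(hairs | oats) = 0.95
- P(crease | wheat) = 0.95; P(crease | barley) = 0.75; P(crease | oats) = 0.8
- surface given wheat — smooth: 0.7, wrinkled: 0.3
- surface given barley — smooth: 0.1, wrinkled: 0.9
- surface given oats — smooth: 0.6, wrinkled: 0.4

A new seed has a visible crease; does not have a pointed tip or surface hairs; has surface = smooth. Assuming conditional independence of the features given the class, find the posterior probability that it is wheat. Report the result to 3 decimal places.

0.942

wheat: 0.5 × (1−0.8) × (1−0.25) × 0.95 × 0.7 = 0.049875
barley: 0.4 × (1−0.15) × (1−0.95) × 0.75 × 0.1 = 0.001275
oats: 0.1 × (1−0.25) × (1−0.95) × 0.8 × 0.6 = 0.0018
P(wheat | x) = 0.049875 / 0.05295 ≈ 0.942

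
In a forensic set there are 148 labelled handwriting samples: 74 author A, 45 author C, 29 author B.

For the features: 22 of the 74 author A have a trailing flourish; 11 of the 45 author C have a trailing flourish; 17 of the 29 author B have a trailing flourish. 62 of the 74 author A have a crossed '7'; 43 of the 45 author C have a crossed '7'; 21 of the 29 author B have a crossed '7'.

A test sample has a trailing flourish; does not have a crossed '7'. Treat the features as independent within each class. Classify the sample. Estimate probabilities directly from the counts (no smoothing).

author B

author A: (74/148) × (22/74) × (12/74) ≈ 0.0241052
author C: (45/148) × (11/45) × (2/45) ≈ 0.0033033
author B: (29/148) × (17/29) × (8/29) ≈ 0.0316869
Highest score → author B.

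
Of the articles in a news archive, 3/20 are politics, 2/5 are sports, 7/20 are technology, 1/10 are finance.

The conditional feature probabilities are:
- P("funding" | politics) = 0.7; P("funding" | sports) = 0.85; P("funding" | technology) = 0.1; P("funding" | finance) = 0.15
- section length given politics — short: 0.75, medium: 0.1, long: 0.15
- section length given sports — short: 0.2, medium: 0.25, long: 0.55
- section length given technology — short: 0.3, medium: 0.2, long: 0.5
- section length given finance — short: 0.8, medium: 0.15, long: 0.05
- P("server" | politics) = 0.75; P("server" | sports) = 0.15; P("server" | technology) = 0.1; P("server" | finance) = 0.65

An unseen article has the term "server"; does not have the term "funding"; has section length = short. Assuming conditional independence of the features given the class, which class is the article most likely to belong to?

finance

politics: 0.15 × (1−0.7) × 0.75 × 0.75 = 0.0253125
sports: 0.4 × (1−0.85) × 0.2 × 0.15 = 0.0018
technology: 0.35 × (1−0.1) × 0.3 × 0.1 = 0.00945
finance: 0.1 × (1−0.15) × 0.8 × 0.65 = 0.0442
Highest score → finance.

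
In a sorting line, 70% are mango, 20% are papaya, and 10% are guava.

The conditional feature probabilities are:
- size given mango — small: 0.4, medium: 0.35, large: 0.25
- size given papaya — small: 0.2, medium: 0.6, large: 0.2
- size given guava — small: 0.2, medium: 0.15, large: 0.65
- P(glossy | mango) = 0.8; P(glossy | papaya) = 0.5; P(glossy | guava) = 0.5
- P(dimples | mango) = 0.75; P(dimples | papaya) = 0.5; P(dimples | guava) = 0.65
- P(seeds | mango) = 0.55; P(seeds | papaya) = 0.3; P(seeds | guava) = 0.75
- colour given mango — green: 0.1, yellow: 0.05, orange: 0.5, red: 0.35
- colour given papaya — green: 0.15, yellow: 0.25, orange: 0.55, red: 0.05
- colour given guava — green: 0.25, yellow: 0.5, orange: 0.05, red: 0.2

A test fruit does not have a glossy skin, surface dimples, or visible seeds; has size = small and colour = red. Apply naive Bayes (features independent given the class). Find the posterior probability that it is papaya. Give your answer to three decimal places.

mango: 0.7 × 0.4 × (1−0.8) × (1−0.75) × (1−0.55) × 0.35 = 0.002205
papaya: 0.2 × 0.2 × (1−0.5) × (1−0.5) × (1−0.3) × 0.05 = 0.00035
guava: 0.1 × 0.2 × (1−0.5) × (1−0.65) × (1−0.75) × 0.2 = 0.000175
P(papaya | x) = 0.00035 / 0.00273 ≈ 0.128

0.128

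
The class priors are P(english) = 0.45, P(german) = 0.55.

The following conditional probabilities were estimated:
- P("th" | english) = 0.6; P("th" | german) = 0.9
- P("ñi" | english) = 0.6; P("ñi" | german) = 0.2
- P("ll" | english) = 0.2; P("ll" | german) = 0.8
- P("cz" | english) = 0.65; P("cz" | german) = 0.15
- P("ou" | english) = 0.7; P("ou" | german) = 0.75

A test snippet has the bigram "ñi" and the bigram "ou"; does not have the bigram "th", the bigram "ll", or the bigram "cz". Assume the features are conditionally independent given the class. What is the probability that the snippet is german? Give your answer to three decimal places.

0.062

english: 0.45 × (1−0.6) × 0.6 × (1−0.2) × (1−0.65) × 0.7 = 0.021168
german: 0.55 × (1−0.9) × 0.2 × (1−0.8) × (1−0.15) × 0.75 = 0.0014025
P(german | x) = 0.0014025 / 0.0225705 ≈ 0.062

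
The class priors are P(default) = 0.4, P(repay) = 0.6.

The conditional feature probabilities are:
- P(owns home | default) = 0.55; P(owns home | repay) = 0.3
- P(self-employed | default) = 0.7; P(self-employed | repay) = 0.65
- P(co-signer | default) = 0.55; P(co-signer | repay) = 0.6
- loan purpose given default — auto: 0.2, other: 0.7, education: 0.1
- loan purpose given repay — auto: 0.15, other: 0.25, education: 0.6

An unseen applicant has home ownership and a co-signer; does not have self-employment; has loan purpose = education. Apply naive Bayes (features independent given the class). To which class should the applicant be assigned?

repay

default: 0.4 × 0.55 × (1−0.7) × 0.55 × 0.1 = 0.00363
repay: 0.6 × 0.3 × (1−0.65) × 0.6 × 0.6 = 0.02268
Highest score → repay.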